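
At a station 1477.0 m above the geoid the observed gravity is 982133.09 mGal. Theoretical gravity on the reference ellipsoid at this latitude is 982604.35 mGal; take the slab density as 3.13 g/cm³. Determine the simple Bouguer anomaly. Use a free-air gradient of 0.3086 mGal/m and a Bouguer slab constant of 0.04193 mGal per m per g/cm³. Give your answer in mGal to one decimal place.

Free-air correction = 0.3086 × 1477.0 = 455.80 mGal
Free-air anomaly = 982133.09 − 982604.35 + (455.80) = -15.46 mGal
Bouguer slab correction = 0.04193 × 3.13 × 1477.0 = 193.84 mGal
Simple Bouguer anomaly = -15.46 − (193.84) = -209.30 mGal

-209.3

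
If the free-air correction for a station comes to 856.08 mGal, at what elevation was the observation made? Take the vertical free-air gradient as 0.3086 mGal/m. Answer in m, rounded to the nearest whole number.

2774

h = 856.08 / 0.3086 = 2774.08 m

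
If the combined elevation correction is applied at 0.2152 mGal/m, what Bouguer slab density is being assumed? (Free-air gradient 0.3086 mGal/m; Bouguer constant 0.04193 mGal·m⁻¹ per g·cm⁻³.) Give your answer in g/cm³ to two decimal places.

2.23

0.2152 = 0.3086 − 0.04193 × ρ
ρ = (0.3086 − 0.2152) / 0.04193 = 2.23 g/cm³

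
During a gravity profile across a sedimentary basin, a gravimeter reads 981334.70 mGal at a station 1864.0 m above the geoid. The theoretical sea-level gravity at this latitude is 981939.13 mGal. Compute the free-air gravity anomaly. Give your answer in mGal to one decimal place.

-29.2

Free-air correction = 0.3086 × 1864.0 = 575.23 mGal
Free-air anomaly = 981334.70 − 981939.13 + (575.23) = -29.20 mGal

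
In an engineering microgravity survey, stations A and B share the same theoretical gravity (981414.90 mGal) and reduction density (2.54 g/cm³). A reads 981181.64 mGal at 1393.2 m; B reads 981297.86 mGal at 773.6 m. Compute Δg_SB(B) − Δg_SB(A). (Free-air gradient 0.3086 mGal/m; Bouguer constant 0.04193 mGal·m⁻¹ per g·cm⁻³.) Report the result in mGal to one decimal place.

Δg_SB(A) = 981181.64 − 981414.90 + 0.3086×1393.2 − 0.04193×2.54×1393.2 = 48.30 mGal
Δg_SB(B) = 981297.86 − 981414.90 + 0.3086×773.6 − 0.04193×2.54×773.6 = 39.30 mGal
Difference = 39.30 − (48.30) = -9.00 mGal

-9.0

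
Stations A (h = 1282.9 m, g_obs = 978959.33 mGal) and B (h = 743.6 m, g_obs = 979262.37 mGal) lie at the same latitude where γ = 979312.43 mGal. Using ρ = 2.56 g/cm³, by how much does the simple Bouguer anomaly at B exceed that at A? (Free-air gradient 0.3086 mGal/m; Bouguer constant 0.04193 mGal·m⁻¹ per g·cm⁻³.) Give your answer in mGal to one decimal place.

Δg_SB(A) = 978959.33 − 979312.43 + 0.3086×1282.9 − 0.04193×2.56×1282.9 = -94.90 mGal
Δg_SB(B) = 979262.37 − 979312.43 + 0.3086×743.6 − 0.04193×2.56×743.6 = 99.60 mGal
Difference = 99.60 − (-94.90) = 194.50 mGal

194.5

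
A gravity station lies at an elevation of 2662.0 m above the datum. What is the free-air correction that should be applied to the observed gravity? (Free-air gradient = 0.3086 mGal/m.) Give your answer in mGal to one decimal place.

821.5

Free-air correction = 0.3086 × 2662.0 = 821.5 mGal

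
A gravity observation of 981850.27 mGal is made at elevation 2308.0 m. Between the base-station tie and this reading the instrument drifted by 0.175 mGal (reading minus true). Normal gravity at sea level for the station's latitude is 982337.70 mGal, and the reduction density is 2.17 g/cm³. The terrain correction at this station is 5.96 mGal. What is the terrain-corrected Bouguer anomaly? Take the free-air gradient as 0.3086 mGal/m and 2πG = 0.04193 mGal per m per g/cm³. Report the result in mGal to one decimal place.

20.6

Drift-corrected reading = 981850.27 − (0.175) = 981850.095 mGal
Free-air correction = 0.3086 × 2308.0 = 712.25 mGal
Free-air anomaly = 981850.095 − 982337.70 + (712.25) = 224.645 mGal
Bouguer slab correction = 0.04193 × 2.17 × 2308.0 = 210.00 mGal
Simple Bouguer anomaly = 224.645 − (210.00) = 14.645 mGal
Complete Bouguer anomaly = 14.645 + 5.96 = 20.605 mGal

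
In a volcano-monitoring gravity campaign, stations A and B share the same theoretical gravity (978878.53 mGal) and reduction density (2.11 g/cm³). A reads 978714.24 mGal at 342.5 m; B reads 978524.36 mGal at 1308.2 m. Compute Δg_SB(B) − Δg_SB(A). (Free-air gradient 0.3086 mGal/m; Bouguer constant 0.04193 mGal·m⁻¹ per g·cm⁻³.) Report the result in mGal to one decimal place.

22.7

Δg_SB(A) = 978714.24 − 978878.53 + 0.3086×342.5 − 0.04193×2.11×342.5 = -88.90 mGal
Δg_SB(B) = 978524.36 − 978878.53 + 0.3086×1308.2 − 0.04193×2.11×1308.2 = -66.20 mGal
Difference = -66.20 − (-88.90) = 22.70 mGal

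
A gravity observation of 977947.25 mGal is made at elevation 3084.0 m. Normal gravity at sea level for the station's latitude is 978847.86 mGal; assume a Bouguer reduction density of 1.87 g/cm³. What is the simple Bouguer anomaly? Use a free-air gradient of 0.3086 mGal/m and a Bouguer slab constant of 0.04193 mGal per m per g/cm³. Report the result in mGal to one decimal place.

-190.7

Free-air correction = 0.3086 × 3084.0 = 951.72 mGal
Free-air anomaly = 977947.25 − 978847.86 + (951.72) = 51.11 mGal
Bouguer slab correction = 0.04193 × 1.87 × 3084.0 = 241.81 mGal
Simple Bouguer anomaly = 51.11 − (241.81) = -190.70 mGal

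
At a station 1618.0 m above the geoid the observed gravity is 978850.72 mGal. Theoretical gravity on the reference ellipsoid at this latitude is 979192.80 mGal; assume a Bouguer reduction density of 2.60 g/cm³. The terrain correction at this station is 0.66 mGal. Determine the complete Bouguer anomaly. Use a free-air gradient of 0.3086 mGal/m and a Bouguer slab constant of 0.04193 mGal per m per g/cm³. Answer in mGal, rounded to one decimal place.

Free-air correction = 0.3086 × 1618.0 = 499.31 mGal
Free-air anomaly = 978850.72 − 979192.80 + (499.31) = 157.23 mGal
Bouguer slab correction = 0.04193 × 2.60 × 1618.0 = 176.39 mGal
Simple Bouguer anomaly = 157.23 − (176.39) = -19.16 mGal
Complete Bouguer anomaly = -19.16 + 0.66 = -18.50 mGal

-18.5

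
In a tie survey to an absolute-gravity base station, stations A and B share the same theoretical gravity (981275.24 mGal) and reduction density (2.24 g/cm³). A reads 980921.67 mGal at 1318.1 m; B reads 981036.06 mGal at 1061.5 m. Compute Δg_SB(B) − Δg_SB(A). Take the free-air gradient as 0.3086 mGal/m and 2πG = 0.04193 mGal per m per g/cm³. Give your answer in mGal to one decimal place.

59.3

Δg_SB(A) = 980921.67 − 981275.24 + 0.3086×1318.1 − 0.04193×2.24×1318.1 = -70.60 mGal
Δg_SB(B) = 981036.06 − 981275.24 + 0.3086×1061.5 − 0.04193×2.24×1061.5 = -11.30 mGal
Difference = -11.30 − (-70.60) = 59.30 mGal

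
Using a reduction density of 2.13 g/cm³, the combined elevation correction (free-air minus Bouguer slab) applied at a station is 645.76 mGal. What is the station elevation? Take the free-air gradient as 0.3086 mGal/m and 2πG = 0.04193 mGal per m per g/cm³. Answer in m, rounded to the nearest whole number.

Combined gradient = 0.3086 − 0.04193 × 2.13 = 0.2192891 mGal/m
h = 645.76 / 0.2192891 = 2944.79 m

2945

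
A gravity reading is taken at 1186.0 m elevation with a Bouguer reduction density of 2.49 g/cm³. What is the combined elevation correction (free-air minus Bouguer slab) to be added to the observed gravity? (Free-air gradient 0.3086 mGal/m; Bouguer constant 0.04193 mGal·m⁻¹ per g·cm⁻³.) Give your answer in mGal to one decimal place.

242.2

Combined gradient = 0.3086 − 0.04193 × 2.49 = 0.2041943 mGal/m
Combined elevation correction = 0.2041943 × 1186.0 = 242.2 mGal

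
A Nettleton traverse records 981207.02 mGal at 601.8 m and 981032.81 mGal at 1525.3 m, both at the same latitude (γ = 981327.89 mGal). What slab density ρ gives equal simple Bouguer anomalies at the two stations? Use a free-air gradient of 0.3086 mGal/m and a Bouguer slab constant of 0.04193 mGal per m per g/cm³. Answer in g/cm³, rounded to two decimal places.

Δg_obs = 981032.81 − 981207.02 = -174.21 mGal over Δh = 1525.3 − 601.8 = 923.5 m
Equal Bouguer anomalies ⇒ Δg_obs + (0.3086 − 0.04193ρ)·Δh = 0
0.3086 − 0.04193ρ = −Δg_obs/Δh = 0.18864
ρ = (0.3086 − 0.18864) / 0.04193 = 2.86 g/cm³

2.86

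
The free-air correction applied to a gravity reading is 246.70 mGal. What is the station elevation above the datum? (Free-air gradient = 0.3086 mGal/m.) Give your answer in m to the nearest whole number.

h = 246.70 / 0.3086 = 799.42 m

799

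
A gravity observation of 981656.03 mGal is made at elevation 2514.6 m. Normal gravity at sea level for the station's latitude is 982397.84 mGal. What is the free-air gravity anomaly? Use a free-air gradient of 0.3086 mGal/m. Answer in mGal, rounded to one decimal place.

Free-air correction = 0.3086 × 2514.6 = 776.01 mGal
Free-air anomaly = 981656.03 − 982397.84 + (776.01) = 34.20 mGal

34.2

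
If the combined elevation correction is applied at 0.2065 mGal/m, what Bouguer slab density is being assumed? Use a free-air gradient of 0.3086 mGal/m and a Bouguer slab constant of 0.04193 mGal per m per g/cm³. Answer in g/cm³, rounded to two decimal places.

2.44

0.2065 = 0.3086 − 0.04193 × ρ
ρ = (0.3086 − 0.2065) / 0.04193 = 2.44 g/cm³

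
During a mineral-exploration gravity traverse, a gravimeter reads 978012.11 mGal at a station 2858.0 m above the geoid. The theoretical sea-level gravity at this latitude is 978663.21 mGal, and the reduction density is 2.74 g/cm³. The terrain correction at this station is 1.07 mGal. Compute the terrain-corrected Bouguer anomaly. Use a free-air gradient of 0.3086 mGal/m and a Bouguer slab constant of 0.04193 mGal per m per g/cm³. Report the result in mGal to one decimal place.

-96.4

Free-air correction = 0.3086 × 2858.0 = 881.98 mGal
Free-air anomaly = 978012.11 − 978663.21 + (881.98) = 230.88 mGal
Bouguer slab correction = 0.04193 × 2.74 × 2858.0 = 328.35 mGal
Simple Bouguer anomaly = 230.88 − (328.35) = -97.47 mGal
Complete Bouguer anomaly = -97.47 + 1.07 = -96.40 mGal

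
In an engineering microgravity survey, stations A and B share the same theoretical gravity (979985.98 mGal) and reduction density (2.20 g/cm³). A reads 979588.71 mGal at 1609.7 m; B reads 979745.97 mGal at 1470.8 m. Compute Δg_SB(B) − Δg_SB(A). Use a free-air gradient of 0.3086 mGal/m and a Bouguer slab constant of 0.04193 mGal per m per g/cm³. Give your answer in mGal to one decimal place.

Δg_SB(A) = 979588.71 − 979985.98 + 0.3086×1609.7 − 0.04193×2.20×1609.7 = -49.00 mGal
Δg_SB(B) = 979745.97 − 979985.98 + 0.3086×1470.8 − 0.04193×2.20×1470.8 = 78.20 mGal
Difference = 78.20 − (-49.00) = 127.20 mGal

127.2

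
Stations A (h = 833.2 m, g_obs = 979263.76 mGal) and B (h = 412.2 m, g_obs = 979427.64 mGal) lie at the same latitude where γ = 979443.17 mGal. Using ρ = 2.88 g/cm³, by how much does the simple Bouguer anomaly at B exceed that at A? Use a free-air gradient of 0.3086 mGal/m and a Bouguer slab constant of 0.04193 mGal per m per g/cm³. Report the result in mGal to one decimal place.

Δg_SB(A) = 979263.76 − 979443.17 + 0.3086×833.2 − 0.04193×2.88×833.2 = -22.90 mGal
Δg_SB(B) = 979427.64 − 979443.17 + 0.3086×412.2 − 0.04193×2.88×412.2 = 61.90 mGal
Difference = 61.90 − (-22.90) = 84.80 mGal

84.8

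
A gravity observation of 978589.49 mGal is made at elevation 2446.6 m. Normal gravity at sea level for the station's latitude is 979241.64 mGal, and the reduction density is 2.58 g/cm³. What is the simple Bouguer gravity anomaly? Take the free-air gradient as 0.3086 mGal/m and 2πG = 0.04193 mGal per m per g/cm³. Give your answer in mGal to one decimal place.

-161.8

Free-air correction = 0.3086 × 2446.6 = 755.02 mGal
Free-air anomaly = 978589.49 − 979241.64 + (755.02) = 102.87 mGal
Bouguer slab correction = 0.04193 × 2.58 × 2446.6 = 264.67 mGal
Simple Bouguer anomaly = 102.87 − (264.67) = -161.80 mGal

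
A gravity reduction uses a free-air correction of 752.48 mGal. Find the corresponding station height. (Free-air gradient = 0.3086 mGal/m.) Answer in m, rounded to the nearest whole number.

2438

h = 752.48 / 0.3086 = 2438.37 m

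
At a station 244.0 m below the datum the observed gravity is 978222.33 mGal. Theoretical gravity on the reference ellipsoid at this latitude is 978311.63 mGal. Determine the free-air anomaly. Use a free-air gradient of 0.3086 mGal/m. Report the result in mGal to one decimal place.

-164.6

Free-air correction = 0.3086 × -244.0 = -75.30 mGal
Free-air anomaly = 978222.33 − 978311.63 + (-75.30) = -164.60 mGal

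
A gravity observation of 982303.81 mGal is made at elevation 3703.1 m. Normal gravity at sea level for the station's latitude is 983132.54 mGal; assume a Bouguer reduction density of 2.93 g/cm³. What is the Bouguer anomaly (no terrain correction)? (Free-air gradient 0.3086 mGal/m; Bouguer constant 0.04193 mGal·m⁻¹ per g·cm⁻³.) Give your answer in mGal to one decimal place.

Free-air correction = 0.3086 × 3703.1 = 1142.78 mGal
Free-air anomaly = 982303.81 − 983132.54 + (1142.78) = 314.05 mGal
Bouguer slab correction = 0.04193 × 2.93 × 3703.1 = 454.94 mGal
Simple Bouguer anomaly = 314.05 − (454.94) = -140.89 mGal

-140.9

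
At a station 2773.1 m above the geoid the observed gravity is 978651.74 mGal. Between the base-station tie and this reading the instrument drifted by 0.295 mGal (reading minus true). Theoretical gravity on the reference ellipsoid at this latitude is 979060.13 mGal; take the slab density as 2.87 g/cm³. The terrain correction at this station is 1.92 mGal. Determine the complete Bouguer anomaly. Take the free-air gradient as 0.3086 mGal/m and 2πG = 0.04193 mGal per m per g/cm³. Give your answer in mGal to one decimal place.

115.3

Drift-corrected reading = 978651.74 − (0.295) = 978651.445 mGal
Free-air correction = 0.3086 × 2773.1 = 855.78 mGal
Free-air anomaly = 978651.445 − 979060.13 + (855.78) = 447.095 mGal
Bouguer slab correction = 0.04193 × 2.87 × 2773.1 = 333.71 mGal
Simple Bouguer anomaly = 447.095 − (333.71) = 113.385 mGal
Complete Bouguer anomaly = 113.385 + 1.92 = 115.305 mGal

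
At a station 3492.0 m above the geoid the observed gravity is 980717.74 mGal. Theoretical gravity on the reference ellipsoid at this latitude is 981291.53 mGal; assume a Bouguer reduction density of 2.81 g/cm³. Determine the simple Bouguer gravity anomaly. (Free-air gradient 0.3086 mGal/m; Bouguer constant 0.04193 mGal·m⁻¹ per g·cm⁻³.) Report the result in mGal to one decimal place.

92.4

Free-air correction = 0.3086 × 3492.0 = 1077.63 mGal
Free-air anomaly = 980717.74 − 981291.53 + (1077.63) = 503.84 mGal
Bouguer slab correction = 0.04193 × 2.81 × 3492.0 = 411.44 mGal
Simple Bouguer anomaly = 503.84 − (411.44) = 92.40 mGal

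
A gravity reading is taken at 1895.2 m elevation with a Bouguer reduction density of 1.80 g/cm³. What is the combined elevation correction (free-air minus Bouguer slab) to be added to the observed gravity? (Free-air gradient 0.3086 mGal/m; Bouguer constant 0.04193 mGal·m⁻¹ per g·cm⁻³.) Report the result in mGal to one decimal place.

Combined gradient = 0.3086 − 0.04193 × 1.80 = 0.2331260 mGal/m
Combined elevation correction = 0.2331260 × 1895.2 = 441.8 mGal

441.8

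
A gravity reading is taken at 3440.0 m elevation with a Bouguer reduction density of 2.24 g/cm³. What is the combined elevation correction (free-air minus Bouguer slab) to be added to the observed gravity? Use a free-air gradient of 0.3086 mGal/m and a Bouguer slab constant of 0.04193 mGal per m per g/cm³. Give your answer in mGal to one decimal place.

738.5

Combined gradient = 0.3086 − 0.04193 × 2.24 = 0.2146768 mGal/m
Combined elevation correction = 0.2146768 × 3440.0 = 738.5 mGal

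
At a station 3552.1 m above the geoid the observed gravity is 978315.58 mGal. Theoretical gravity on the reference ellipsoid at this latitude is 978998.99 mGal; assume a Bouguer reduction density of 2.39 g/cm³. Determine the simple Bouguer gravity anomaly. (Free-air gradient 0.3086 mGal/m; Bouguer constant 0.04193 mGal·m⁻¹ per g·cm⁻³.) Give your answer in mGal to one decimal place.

56.8

Free-air correction = 0.3086 × 3552.1 = 1096.18 mGal
Free-air anomaly = 978315.58 − 978998.99 + (1096.18) = 412.77 mGal
Bouguer slab correction = 0.04193 × 2.39 × 3552.1 = 355.97 mGal
Simple Bouguer anomaly = 412.77 − (355.97) = 56.80 mGal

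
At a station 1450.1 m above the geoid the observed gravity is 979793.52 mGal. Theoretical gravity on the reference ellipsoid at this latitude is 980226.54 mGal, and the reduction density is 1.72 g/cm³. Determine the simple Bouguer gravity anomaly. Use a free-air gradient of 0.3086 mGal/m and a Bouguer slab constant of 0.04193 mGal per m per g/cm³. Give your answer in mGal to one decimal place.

Free-air correction = 0.3086 × 1450.1 = 447.50 mGal
Free-air anomaly = 979793.52 − 980226.54 + (447.50) = 14.48 mGal
Bouguer slab correction = 0.04193 × 1.72 × 1450.1 = 104.58 mGal
Simple Bouguer anomaly = 14.48 − (104.58) = -90.10 mGal

-90.1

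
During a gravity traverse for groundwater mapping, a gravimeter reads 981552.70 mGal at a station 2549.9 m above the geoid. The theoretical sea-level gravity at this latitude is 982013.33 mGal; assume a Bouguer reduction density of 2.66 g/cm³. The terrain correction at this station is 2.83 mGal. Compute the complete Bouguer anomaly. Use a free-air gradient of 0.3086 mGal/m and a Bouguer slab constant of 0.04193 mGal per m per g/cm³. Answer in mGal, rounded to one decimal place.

44.7

Free-air correction = 0.3086 × 2549.9 = 786.90 mGal
Free-air anomaly = 981552.70 − 982013.33 + (786.90) = 326.27 mGal
Bouguer slab correction = 0.04193 × 2.66 × 2549.9 = 284.40 mGal
Simple Bouguer anomaly = 326.27 − (284.40) = 41.87 mGal
Complete Bouguer anomaly = 41.87 + 2.83 = 44.70 mGal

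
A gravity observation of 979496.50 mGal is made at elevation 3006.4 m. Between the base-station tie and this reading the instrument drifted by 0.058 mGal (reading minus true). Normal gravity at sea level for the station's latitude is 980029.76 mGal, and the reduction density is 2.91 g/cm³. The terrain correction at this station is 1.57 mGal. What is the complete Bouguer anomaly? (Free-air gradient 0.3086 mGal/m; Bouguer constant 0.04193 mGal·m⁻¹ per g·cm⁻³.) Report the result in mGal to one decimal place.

Drift-corrected reading = 979496.50 − (0.058) = 979496.442 mGal
Free-air correction = 0.3086 × 3006.4 = 927.78 mGal
Free-air anomaly = 979496.442 − 980029.76 + (927.78) = 394.462 mGal
Bouguer slab correction = 0.04193 × 2.91 × 3006.4 = 366.83 mGal
Simple Bouguer anomaly = 394.462 − (366.83) = 27.632 mGal
Complete Bouguer anomaly = 27.632 + 1.57 = 29.202 mGal

29.2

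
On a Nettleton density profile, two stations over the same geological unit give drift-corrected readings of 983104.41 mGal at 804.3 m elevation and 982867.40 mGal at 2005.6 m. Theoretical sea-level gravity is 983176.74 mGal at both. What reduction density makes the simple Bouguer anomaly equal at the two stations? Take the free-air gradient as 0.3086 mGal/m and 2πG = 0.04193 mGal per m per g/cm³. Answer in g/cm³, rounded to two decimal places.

Δg_obs = 982867.40 − 983104.41 = -237.01 mGal over Δh = 2005.6 − 804.3 = 1201.3 m
Equal Bouguer anomalies ⇒ Δg_obs + (0.3086 − 0.04193ρ)·Δh = 0
0.3086 − 0.04193ρ = −Δg_obs/Δh = 0.19729
ρ = (0.3086 − 0.19729) / 0.04193 = 2.65 g/cm³

2.65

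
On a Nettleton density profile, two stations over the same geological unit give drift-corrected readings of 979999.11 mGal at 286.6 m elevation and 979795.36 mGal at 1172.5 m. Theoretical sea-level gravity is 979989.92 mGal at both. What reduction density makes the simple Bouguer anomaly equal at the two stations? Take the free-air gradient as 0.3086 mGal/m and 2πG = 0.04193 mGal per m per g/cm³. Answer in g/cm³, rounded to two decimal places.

Δg_obs = 979795.36 − 979999.11 = -203.75 mGal over Δh = 1172.5 − 286.6 = 885.9 m
Equal Bouguer anomalies ⇒ Δg_obs + (0.3086 − 0.04193ρ)·Δh = 0
0.3086 − 0.04193ρ = −Δg_obs/Δh = 0.22999
ρ = (0.3086 − 0.22999) / 0.04193 = 1.87 g/cm³

1.87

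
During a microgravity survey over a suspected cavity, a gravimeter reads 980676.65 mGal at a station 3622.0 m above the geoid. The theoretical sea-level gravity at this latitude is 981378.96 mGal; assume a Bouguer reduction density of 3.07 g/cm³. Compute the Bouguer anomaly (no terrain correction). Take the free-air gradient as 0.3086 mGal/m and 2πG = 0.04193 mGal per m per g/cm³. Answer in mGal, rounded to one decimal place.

-50.8

Free-air correction = 0.3086 × 3622.0 = 1117.75 mGal
Free-air anomaly = 980676.65 − 981378.96 + (1117.75) = 415.44 mGal
Bouguer slab correction = 0.04193 × 3.07 × 3622.0 = 466.24 mGal
Simple Bouguer anomaly = 415.44 − (466.24) = -50.80 mGal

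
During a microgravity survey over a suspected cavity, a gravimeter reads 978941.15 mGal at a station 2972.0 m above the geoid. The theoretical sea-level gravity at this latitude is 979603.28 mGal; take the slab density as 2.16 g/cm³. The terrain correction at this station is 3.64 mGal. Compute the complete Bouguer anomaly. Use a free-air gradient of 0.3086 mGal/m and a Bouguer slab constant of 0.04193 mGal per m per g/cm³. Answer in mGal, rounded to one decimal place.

Free-air correction = 0.3086 × 2972.0 = 917.16 mGal
Free-air anomaly = 978941.15 − 979603.28 + (917.16) = 255.03 mGal
Bouguer slab correction = 0.04193 × 2.16 × 2972.0 = 269.17 mGal
Simple Bouguer anomaly = 255.03 − (269.17) = -14.14 mGal
Complete Bouguer anomaly = -14.14 + 3.64 = -10.50 mGal

-10.5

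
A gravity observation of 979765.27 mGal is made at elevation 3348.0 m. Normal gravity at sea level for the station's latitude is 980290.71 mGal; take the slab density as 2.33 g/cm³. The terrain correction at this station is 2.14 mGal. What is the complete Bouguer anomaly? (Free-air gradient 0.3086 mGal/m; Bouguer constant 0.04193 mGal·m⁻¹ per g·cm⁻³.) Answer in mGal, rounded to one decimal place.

Free-air correction = 0.3086 × 3348.0 = 1033.19 mGal
Free-air anomaly = 979765.27 − 980290.71 + (1033.19) = 507.75 mGal
Bouguer slab correction = 0.04193 × 2.33 × 3348.0 = 327.09 mGal
Simple Bouguer anomaly = 507.75 − (327.09) = 180.66 mGal
Complete Bouguer anomaly = 180.66 + 2.14 = 182.80 mGal

182.8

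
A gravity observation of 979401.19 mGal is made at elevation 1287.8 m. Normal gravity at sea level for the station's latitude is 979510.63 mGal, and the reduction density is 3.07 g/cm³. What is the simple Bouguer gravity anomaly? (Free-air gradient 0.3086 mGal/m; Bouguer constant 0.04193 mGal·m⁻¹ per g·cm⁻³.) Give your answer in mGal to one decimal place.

Free-air correction = 0.3086 × 1287.8 = 397.42 mGal
Free-air anomaly = 979401.19 − 979510.63 + (397.42) = 287.98 mGal
Bouguer slab correction = 0.04193 × 3.07 × 1287.8 = 165.77 mGal
Simple Bouguer anomaly = 287.98 − (165.77) = 122.21 mGal

122.2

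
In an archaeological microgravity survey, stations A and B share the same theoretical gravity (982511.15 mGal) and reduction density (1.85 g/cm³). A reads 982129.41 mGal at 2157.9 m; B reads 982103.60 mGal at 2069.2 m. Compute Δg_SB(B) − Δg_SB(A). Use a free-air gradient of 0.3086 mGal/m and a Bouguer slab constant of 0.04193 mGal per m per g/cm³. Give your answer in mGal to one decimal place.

Δg_SB(A) = 982129.41 − 982511.15 + 0.3086×2157.9 − 0.04193×1.85×2157.9 = 116.80 mGal
Δg_SB(B) = 982103.60 − 982511.15 + 0.3086×2069.2 − 0.04193×1.85×2069.2 = 70.50 mGal
Difference = 70.50 − (116.80) = -46.30 mGal

-46.3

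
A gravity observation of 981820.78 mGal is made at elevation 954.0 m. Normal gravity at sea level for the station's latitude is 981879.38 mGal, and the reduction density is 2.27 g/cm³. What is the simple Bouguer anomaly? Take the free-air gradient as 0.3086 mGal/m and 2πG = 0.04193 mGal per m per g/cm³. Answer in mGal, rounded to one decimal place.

145.0

Free-air correction = 0.3086 × 954.0 = 294.40 mGal
Free-air anomaly = 981820.78 − 981879.38 + (294.40) = 235.80 mGal
Bouguer slab correction = 0.04193 × 2.27 × 954.0 = 90.80 mGal
Simple Bouguer anomaly = 235.80 − (90.80) = 145.00 mGal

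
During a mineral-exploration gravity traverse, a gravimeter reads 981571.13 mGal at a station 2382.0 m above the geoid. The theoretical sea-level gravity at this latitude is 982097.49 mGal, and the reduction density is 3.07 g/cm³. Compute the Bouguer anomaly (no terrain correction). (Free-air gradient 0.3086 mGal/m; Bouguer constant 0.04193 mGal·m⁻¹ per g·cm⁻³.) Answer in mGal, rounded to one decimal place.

-97.9

Free-air correction = 0.3086 × 2382.0 = 735.09 mGal
Free-air anomaly = 981571.13 − 982097.49 + (735.09) = 208.73 mGal
Bouguer slab correction = 0.04193 × 3.07 × 2382.0 = 306.62 mGal
Simple Bouguer anomaly = 208.73 − (306.62) = -97.89 mGal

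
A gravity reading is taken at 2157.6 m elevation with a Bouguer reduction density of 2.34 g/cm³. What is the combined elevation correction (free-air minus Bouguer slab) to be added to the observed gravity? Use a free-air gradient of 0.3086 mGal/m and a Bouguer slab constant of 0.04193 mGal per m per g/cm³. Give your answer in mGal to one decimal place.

454.1

Combined gradient = 0.3086 − 0.04193 × 2.34 = 0.2104838 mGal/m
Combined elevation correction = 0.2104838 × 2157.6 = 454.1 mGal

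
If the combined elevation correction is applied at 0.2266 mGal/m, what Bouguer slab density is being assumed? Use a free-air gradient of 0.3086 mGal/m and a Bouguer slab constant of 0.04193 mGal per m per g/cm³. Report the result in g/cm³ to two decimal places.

0.2266 = 0.3086 − 0.04193 × ρ
ρ = (0.3086 − 0.2266) / 0.04193 = 1.96 g/cm³

1.96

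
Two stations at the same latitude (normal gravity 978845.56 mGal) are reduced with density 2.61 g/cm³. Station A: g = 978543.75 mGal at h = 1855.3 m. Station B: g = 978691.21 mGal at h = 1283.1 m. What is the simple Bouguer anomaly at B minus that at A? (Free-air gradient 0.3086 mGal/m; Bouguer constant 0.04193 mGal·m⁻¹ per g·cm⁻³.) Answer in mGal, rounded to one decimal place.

33.5

Δg_SB(A) = 978543.75 − 978845.56 + 0.3086×1855.3 − 0.04193×2.61×1855.3 = 67.70 mGal
Δg_SB(B) = 978691.21 − 978845.56 + 0.3086×1283.1 − 0.04193×2.61×1283.1 = 101.20 mGal
Difference = 101.20 − (67.70) = 33.50 mGal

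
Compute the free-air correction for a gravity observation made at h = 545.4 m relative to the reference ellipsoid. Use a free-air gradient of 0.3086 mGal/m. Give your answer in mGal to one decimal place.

Free-air correction = 0.3086 × 545.4 = 168.3 mGal

168.3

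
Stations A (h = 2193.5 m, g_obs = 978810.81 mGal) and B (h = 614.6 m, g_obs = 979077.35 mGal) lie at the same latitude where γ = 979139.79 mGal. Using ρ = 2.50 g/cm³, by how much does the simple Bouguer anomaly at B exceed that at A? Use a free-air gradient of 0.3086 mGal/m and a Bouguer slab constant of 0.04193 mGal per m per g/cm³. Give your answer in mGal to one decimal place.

-55.2

Δg_SB(A) = 978810.81 − 979139.79 + 0.3086×2193.5 − 0.04193×2.50×2193.5 = 118.00 mGal
Δg_SB(B) = 979077.35 − 979139.79 + 0.3086×614.6 − 0.04193×2.50×614.6 = 62.80 mGal
Difference = 62.80 − (118.00) = -55.20 mGal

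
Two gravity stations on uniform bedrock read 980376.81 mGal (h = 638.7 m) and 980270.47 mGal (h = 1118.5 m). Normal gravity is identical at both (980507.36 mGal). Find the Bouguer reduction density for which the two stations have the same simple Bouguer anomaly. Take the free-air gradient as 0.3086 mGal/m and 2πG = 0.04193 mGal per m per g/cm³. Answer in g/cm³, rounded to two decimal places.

Δg_obs = 980270.47 − 980376.81 = -106.34 mGal over Δh = 1118.5 − 638.7 = 479.8 m
Equal Bouguer anomalies ⇒ Δg_obs + (0.3086 − 0.04193ρ)·Δh = 0
0.3086 − 0.04193ρ = −Δg_obs/Δh = 0.22163
ρ = (0.3086 − 0.22163) / 0.04193 = 2.07 g/cm³

2.07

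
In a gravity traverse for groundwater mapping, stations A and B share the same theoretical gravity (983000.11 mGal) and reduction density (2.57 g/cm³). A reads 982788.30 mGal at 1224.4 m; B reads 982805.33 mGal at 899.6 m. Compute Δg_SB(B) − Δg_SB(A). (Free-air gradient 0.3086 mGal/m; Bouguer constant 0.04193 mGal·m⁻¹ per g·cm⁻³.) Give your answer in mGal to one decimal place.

Δg_SB(A) = 982788.30 − 983000.11 + 0.3086×1224.4 − 0.04193×2.57×1224.4 = 34.10 mGal
Δg_SB(B) = 982805.33 − 983000.11 + 0.3086×899.6 − 0.04193×2.57×899.6 = -14.10 mGal
Difference = -14.10 − (34.10) = -48.20 mGal

-48.2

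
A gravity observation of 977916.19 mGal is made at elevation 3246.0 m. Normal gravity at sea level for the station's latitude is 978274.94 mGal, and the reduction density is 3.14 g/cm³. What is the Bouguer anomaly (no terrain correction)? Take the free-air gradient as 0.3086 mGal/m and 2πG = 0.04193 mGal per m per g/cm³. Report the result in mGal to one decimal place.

215.6

Free-air correction = 0.3086 × 3246.0 = 1001.72 mGal
Free-air anomaly = 977916.19 − 978274.94 + (1001.72) = 642.97 mGal
Bouguer slab correction = 0.04193 × 3.14 × 3246.0 = 427.37 mGal
Simple Bouguer anomaly = 642.97 − (427.37) = 215.60 mGal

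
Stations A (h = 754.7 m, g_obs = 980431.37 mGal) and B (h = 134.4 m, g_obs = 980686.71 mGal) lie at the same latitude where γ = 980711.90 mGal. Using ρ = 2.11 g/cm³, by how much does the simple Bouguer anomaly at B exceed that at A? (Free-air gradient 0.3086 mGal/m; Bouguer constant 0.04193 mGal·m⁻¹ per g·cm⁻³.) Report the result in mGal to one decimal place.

Δg_SB(A) = 980431.37 − 980711.90 + 0.3086×754.7 − 0.04193×2.11×754.7 = -114.40 mGal
Δg_SB(B) = 980686.71 − 980711.90 + 0.3086×134.4 − 0.04193×2.11×134.4 = 4.40 mGal
Difference = 4.40 − (-114.40) = 118.80 mGal

118.8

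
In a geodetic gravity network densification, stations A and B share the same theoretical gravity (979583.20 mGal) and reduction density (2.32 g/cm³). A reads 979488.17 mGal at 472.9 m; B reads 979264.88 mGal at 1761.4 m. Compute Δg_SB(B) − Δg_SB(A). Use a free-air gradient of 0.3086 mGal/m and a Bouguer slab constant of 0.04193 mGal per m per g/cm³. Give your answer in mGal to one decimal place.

49.0

Δg_SB(A) = 979488.17 − 979583.20 + 0.3086×472.9 − 0.04193×2.32×472.9 = 4.90 mGal
Δg_SB(B) = 979264.88 − 979583.20 + 0.3086×1761.4 − 0.04193×2.32×1761.4 = 53.90 mGal
Difference = 53.90 − (4.90) = 49.00 mGal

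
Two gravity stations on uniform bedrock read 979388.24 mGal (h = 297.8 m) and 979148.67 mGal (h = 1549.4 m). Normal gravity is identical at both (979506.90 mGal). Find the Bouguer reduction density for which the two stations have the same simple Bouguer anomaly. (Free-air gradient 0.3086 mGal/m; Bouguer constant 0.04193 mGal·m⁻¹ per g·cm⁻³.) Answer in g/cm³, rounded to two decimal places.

Δg_obs = 979148.67 − 979388.24 = -239.57 mGal over Δh = 1549.4 − 297.8 = 1251.6 m
Equal Bouguer anomalies ⇒ Δg_obs + (0.3086 − 0.04193ρ)·Δh = 0
0.3086 − 0.04193ρ = −Δg_obs/Δh = 0.19141
ρ = (0.3086 − 0.19141) / 0.04193 = 2.79 g/cm³

2.79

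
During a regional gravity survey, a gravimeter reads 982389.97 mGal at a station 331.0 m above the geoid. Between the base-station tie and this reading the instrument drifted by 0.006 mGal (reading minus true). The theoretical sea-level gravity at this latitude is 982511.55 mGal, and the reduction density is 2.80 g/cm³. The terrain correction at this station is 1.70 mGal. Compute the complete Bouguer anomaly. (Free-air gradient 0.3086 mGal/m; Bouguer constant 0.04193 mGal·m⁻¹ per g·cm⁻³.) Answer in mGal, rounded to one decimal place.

Drift-corrected reading = 982389.97 − (0.006) = 982389.964 mGal
Free-air correction = 0.3086 × 331.0 = 102.15 mGal
Free-air anomaly = 982389.964 − 982511.55 + (102.15) = -19.436 mGal
Bouguer slab correction = 0.04193 × 2.80 × 331.0 = 38.86 mGal
Simple Bouguer anomaly = -19.436 − (38.86) = -58.296 mGal
Complete Bouguer anomaly = -58.296 + 1.70 = -56.596 mGal

-56.6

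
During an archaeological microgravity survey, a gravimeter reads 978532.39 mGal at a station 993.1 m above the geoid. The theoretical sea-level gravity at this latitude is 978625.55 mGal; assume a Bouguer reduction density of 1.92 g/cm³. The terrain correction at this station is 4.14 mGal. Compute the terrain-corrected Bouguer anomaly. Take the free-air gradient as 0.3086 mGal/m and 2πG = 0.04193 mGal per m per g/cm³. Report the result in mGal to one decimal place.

137.5

Free-air correction = 0.3086 × 993.1 = 306.47 mGal
Free-air anomaly = 978532.39 − 978625.55 + (306.47) = 213.31 mGal
Bouguer slab correction = 0.04193 × 1.92 × 993.1 = 79.95 mGal
Simple Bouguer anomaly = 213.31 − (79.95) = 133.36 mGal
Complete Bouguer anomaly = 133.36 + 4.14 = 137.50 mGal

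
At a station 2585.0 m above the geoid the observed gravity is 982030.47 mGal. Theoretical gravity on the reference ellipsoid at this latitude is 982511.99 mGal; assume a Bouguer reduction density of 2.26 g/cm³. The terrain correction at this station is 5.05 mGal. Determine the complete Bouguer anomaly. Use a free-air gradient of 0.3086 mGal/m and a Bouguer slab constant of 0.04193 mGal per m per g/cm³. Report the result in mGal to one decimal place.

Free-air correction = 0.3086 × 2585.0 = 797.73 mGal
Free-air anomaly = 982030.47 − 982511.99 + (797.73) = 316.21 mGal
Bouguer slab correction = 0.04193 × 2.26 × 2585.0 = 244.96 mGal
Simple Bouguer anomaly = 316.21 − (244.96) = 71.25 mGal
Complete Bouguer anomaly = 71.25 + 5.05 = 76.30 mGal

76.3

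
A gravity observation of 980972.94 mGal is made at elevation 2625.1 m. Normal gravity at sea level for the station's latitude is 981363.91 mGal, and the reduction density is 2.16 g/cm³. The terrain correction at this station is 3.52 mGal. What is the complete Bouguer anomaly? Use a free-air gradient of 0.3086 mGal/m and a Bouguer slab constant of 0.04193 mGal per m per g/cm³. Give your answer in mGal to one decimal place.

184.9

Free-air correction = 0.3086 × 2625.1 = 810.11 mGal
Free-air anomaly = 980972.94 − 981363.91 + (810.11) = 419.14 mGal
Bouguer slab correction = 0.04193 × 2.16 × 2625.1 = 237.75 mGal
Simple Bouguer anomaly = 419.14 − (237.75) = 181.39 mGal
Complete Bouguer anomaly = 181.39 + 3.52 = 184.91 mGal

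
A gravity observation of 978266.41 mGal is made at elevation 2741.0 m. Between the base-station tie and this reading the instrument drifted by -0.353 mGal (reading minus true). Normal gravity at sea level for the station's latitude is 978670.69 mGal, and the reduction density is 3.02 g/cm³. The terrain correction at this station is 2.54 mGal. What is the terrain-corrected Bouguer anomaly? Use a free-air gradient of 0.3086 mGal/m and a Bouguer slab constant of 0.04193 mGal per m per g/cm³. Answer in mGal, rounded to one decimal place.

Drift-corrected reading = 978266.41 − (-0.353) = 978266.763 mGal
Free-air correction = 0.3086 × 2741.0 = 845.87 mGal
Free-air anomaly = 978266.763 − 978670.69 + (845.87) = 441.943 mGal
Bouguer slab correction = 0.04193 × 3.02 × 2741.0 = 347.09 mGal
Simple Bouguer anomaly = 441.943 − (347.09) = 94.853 mGal
Complete Bouguer anomaly = 94.853 + 2.54 = 97.393 mGal

97.4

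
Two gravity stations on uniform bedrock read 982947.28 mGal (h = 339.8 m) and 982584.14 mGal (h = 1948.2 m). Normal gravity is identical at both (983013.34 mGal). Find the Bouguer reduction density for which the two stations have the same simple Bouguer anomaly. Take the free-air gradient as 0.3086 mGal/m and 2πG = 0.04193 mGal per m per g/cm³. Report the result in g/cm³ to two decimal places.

1.98

Δg_obs = 982584.14 − 982947.28 = -363.14 mGal over Δh = 1948.2 − 339.8 = 1608.4 m
Equal Bouguer anomalies ⇒ Δg_obs + (0.3086 − 0.04193ρ)·Δh = 0
0.3086 − 0.04193ρ = −Δg_obs/Δh = 0.22578
ρ = (0.3086 − 0.22578) / 0.04193 = 1.98 g/cm³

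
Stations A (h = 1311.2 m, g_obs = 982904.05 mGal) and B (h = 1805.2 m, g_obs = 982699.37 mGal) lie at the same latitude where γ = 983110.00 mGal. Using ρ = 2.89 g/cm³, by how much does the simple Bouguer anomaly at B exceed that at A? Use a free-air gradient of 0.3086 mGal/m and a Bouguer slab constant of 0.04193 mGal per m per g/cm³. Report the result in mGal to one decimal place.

Δg_SB(A) = 982904.05 − 983110.00 + 0.3086×1311.2 − 0.04193×2.89×1311.2 = 39.80 mGal
Δg_SB(B) = 982699.37 − 983110.00 + 0.3086×1805.2 − 0.04193×2.89×1805.2 = -72.30 mGal
Difference = -72.30 − (39.80) = -112.10 mGal

-112.1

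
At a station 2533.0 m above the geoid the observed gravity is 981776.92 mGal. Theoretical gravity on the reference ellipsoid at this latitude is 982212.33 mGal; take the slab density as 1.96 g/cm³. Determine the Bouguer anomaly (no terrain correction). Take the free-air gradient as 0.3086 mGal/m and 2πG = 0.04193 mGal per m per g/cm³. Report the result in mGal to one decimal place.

Free-air correction = 0.3086 × 2533.0 = 781.68 mGal
Free-air anomaly = 981776.92 − 982212.33 + (781.68) = 346.27 mGal
Bouguer slab correction = 0.04193 × 1.96 × 2533.0 = 208.17 mGal
Simple Bouguer anomaly = 346.27 − (208.17) = 138.10 mGal

138.1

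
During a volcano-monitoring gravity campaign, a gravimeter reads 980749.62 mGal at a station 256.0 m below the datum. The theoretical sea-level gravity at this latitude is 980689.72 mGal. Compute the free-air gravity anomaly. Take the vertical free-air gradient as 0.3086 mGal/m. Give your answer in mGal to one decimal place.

Free-air correction = 0.3086 × -256.0 = -79.00 mGal
Free-air anomaly = 980749.62 − 980689.72 + (-79.00) = -19.10 mGal

-19.1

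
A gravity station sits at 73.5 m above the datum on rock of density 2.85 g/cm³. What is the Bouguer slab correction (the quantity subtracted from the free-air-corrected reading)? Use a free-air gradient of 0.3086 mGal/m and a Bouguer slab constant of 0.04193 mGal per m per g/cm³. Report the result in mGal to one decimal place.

8.8

Bouguer slab correction = 0.04193 × 2.85 × 73.5 = 8.8 mGal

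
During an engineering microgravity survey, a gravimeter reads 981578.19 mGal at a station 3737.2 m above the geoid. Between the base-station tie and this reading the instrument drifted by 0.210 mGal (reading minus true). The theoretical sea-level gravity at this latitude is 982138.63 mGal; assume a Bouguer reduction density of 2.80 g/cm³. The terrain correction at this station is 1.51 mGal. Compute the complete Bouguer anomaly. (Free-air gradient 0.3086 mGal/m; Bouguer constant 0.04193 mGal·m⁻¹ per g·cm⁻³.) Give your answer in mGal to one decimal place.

Drift-corrected reading = 981578.19 − (0.210) = 981577.980 mGal
Free-air correction = 0.3086 × 3737.2 = 1153.30 mGal
Free-air anomaly = 981577.980 − 982138.63 + (1153.30) = 592.650 mGal
Bouguer slab correction = 0.04193 × 2.80 × 3737.2 = 438.76 mGal
Simple Bouguer anomaly = 592.650 − (438.76) = 153.890 mGal
Complete Bouguer anomaly = 153.890 + 1.51 = 155.400 mGal

155.4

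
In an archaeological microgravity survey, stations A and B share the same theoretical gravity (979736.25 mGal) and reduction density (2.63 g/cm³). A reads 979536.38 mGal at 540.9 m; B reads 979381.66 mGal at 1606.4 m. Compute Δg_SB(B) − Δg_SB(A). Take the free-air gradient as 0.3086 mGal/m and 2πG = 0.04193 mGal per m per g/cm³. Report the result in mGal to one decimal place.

56.6

Δg_SB(A) = 979536.38 − 979736.25 + 0.3086×540.9 − 0.04193×2.63×540.9 = -92.60 mGal
Δg_SB(B) = 979381.66 − 979736.25 + 0.3086×1606.4 − 0.04193×2.63×1606.4 = -36.00 mGal
Difference = -36.00 − (-92.60) = 56.60 mGal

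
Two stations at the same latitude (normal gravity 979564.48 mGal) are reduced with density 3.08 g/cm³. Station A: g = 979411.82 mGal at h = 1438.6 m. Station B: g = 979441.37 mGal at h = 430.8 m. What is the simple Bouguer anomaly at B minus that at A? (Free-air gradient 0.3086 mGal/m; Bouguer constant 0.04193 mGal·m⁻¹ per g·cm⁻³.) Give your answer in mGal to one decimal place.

Δg_SB(A) = 979411.82 − 979564.48 + 0.3086×1438.6 − 0.04193×3.08×1438.6 = 105.50 mGal
Δg_SB(B) = 979441.37 − 979564.48 + 0.3086×430.8 − 0.04193×3.08×430.8 = -45.80 mGal
Difference = -45.80 − (105.50) = -151.30 mGal

-151.3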